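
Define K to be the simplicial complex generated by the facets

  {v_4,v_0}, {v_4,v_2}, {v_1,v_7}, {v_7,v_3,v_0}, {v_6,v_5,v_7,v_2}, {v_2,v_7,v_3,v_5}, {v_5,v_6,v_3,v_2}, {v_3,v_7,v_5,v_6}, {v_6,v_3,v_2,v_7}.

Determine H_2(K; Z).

We work with the vertex ordering v_0 < v_1 < v_2 < v_3 < v_4 < v_5 < v_6 < v_7. The simplices of K, each written with vertices in increasing order, are:

  0-simplices (8): [v_0], [v_1], [v_2], [v_3], [v_4], [v_5], [v_6], [v_7]
  1-simplices (15): (15 of them)
  2-simplices (11): (11 of them)
  3-simplices (5): [v_2,v_3,v_5,v_6], [v_2,v_3,v_5,v_7], [v_2,v_3,v_6,v_7], [v_2,v_5,v_6,v_7], [v_3,v_5,v_6,v_7]

so the chain groups are C_0 ≅ Z^8, C_1 ≅ Z^15, C_2 ≅ Z^11, C_3 ≅ Z^5.

∂_1: C_1 → C_0 sends each edge [p,q] (with p < q) to q − p. For instance
  ∂[v_1,v_7] = [v_7] − [v_1].
This gives a 8×15 integer matrix of rank 7; reducing to Smith normal form yields diagonal entries (1,1,1,1,1,1,1).

The boundary map ∂_2: C_2 → C_1 sends each 2-simplex [p,q,r] to [q,r] − [p,r] + [p,q]. For instance
  ∂[v_5,v_6,v_7] = [v_6,v_7] − [v_5,v_7] + [v_5,v_6],
  ∂[v_2,v_3,v_6] = [v_3,v_6] − [v_2,v_6] + [v_2,v_3].
The 15×11 boundary matrix has rank 7 and Smith normal form diag(1,1,1,1,1,1,1).

∂_3: C_3 → C_2 sends each 3-simplex σ to the alternating sum Σ_i (−1)^i (σ with its i-th vertex removed). For instance
  ∂[v_2,v_3,v_5,v_6] = [v_3,v_5,v_6] − [v_2,v_5,v_6] + [v_2,v_3,v_6] − [v_2,v_3,v_5],
  ∂[v_2,v_3,v_6,v_7] = [v_3,v_6,v_7] − [v_2,v_6,v_7] + [v_2,v_3,v_7] − [v_2,v_3,v_6].
The 11×5 boundary matrix has rank 4 and Smith normal form diag(1,1,1,1).

Now H_k = ker ∂_k / im ∂_{k+1}, so:

  H_2: rank ker ∂_2 − rank ∂_3 = (11 − 7) − 4 = 0, and the invariant factors of ∂_3 are all 1, so H_2 ≅ 0.

H_2 = 0.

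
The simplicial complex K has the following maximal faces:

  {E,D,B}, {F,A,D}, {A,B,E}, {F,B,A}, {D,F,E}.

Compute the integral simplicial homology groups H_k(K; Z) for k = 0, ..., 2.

Fix the vertex order A < B < D < E < F and write every simplex with vertices in increasing order. Then dim K = 2 and the simplices of K are:

  0-simplices (5): A, B, D, E, F
  1-simplices (10): AB, AD, AE, AF, BD, BE, BF, DE, DF, EF
  2-simplices (5): ABE, ABF, ADF, BDE, DEF

Hence C_0 ≅ Z^5, C_1 ≅ Z^10, C_2 ≅ Z^5.

The boundary map ∂_1: C_1 → C_0 sends each edge [p,q] (with p < q) to q − p.
As a 5×10 matrix over Z this has rank 4, with invariant factors (1,1,1,1).

The boundary map ∂_2: C_2 → C_1 maps a triangle to the signed sum of its edges. For instance
  ∂ABF = BF − AF + AB,
  ∂ABE = BE − AE + AB.
As a 10×5 matrix over Z this has rank 5, with invariant factors (1,1,1,1,1).

From H_k ≅ ker(∂_k) / im(∂_{k+1}) we obtain:

  H_0: rank C_0 − rank ∂_1 = 5 − 4 = 1, and the invariant factors of ∂_1 are all 1, so H_0 = Z.
  H_1: rank ker ∂_1 − rank ∂_2 = (10 − 4) − 5 = 1, and the invariant factors of ∂_2 are all 1, so H_1 = Z.
  H_2: rank ker ∂_2 − rank ∂_3 = (5 − 5) − 0 = 0, and there is no ∂_3, so H_2 = 0.

H_0 ≅ Z,  H_1 ≅ Z,  H_2 = 0.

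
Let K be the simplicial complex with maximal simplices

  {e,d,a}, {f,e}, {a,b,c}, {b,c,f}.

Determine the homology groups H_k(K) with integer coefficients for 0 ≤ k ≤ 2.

K has 6 vertices, 9 edges, 3 triangles.
rank ∂_0 = 0, rank ∂_1 = 5 ⇒ b_0 = 6 − 0 − 5 = 1; all invariant factors of ∂_1 are 1 so no torsion. So H_0 = Z.
rank ∂_1 = 5, rank ∂_2 = 3 ⇒ b_1 = 9 − 5 − 3 = 1; all invariant factors of ∂_2 are 1 so no torsion. So H_1 = Z.
rank ∂_2 = 3, rank ∂_3 = 0 ⇒ b_2 = 3 − 3 − 0 = 0. So H_2 = 0.

H_0 = Z,  H_1 = Z,  H_2 = 0.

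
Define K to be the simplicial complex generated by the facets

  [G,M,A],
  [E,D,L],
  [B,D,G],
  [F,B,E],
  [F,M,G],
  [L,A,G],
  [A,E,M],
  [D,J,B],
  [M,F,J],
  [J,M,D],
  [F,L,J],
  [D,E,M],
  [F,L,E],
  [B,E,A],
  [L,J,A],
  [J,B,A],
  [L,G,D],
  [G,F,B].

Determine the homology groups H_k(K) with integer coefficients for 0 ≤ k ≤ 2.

Fix the vertex order A < B < D < E < F < G < J < L < M and write every simplex with vertices in increasing order. Then dim K = 2 and the simplices of K are:

  0-simplices (9): A, B, D, E, F, G, J, L, M
  1-simplices (27): AB, AE, AG, AJ, AL, AM, BD, BE, BF, BG, BJ, DE, DG, DJ, DL, DM, EF, EL, EM, FG, FJ, FL, FM, GL, GM, JL, JM
  2-simplices (18): ABE, ABJ, AEM, AGL, AGM, AJL, BDG, BDJ, BEF, BFG, DEL, DEM, DGL, DJM, EFL, FGM, FJL, FJM

giving chain groups C_0 ≅ Z^9, C_1 ≅ Z^27, C_2 ≅ Z^18.

∂_1: C_1 → C_0 sends each edge [p,q] (with p < q) to q − p.
As a 9×27 matrix over Z this has rank 8, with invariant factors (1,1,1,1,1,1,1,1).

The boundary map ∂_2: C_2 → C_1 acts by ∂[p,q,r] = [q,r] − [p,r] + [p,q]. For instance
  ∂AGM = GM − AM + AG,
  ∂FJL = JL − FL + FJ.
This gives a 27×18 integer matrix of rank 17; reducing to Smith normal form yields diagonal entries (1,1,1,1,1,1,1,1,1,1,1,1,1,1,1,1,1).

Now H_k = ker ∂_k / im ∂_{k+1}, so:

  H_0: rank C_0 − rank ∂_1 = 9 − 8 = 1, and the invariant factors of ∂_1 are all 1, so H_0 ≅ Z.
  H_1: rank ker ∂_1 − rank ∂_2 = (27 − 8) − 17 = 2, and the invariant factors of ∂_2 are all 1, so H_1 ≅ Z^2.
  H_2: rank ker ∂_2 − rank ∂_3 = (18 − 17) − 0 = 1, and there is no ∂_3, so H_2 ≅ Z.

As a check, the Euler characteristic is 9 − 27 + 18 = 0, which agrees with 1 − 2 + 1 = 0.

H_0 = Z,  H_1 = Z^2,  H_2 = Z.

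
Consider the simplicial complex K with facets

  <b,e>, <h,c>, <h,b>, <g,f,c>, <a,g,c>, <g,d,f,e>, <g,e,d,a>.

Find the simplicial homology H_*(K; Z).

H_0 = Z,  H_1 = Z,  H_2 = 0,  H_3 = 0.

Order the vertices as a < b < c < d < e < f < g < h. Listing each simplex with vertices in this order, K has dimension 3 with simplices:

  0-simplices (8): a, b, c, d, e, f, g, h
  1-simplices (15): ac, ad, ae, ag, be, bh, cf, cg, ch, de, df, dg, ef, eg, fg
  2-simplices (9): acg, ade, adg, aeg, cfg, def, deg, dfg, efg
  3-simplices (2): adeg, defg

Hence C_0 ≅ Z^8, C_1 ≅ Z^15, C_2 ≅ Z^9, C_3 ≅ Z^2.

Boundary ∂_1: C_1 → C_0 maps an edge to its endpoints' difference, ∂[p,q] = q − p. For instance
  ∂ad = d − a.
As a 8×15 matrix over Z this has rank 7, with invariant factors (1,1,1,1,1,1,1).

Boundary ∂_2: C_2 → C_1 acts by ∂[p,q,r] = [q,r] − [p,r] + [p,q]. For instance
  ∂adg = dg − ag + ad,
  ∂efg = fg − eg + ef.
This gives a 15×9 integer matrix of rank 7; reducing to Smith normal form yields diagonal entries (1,1,1,1,1,1,1).

∂_3: C_3 → C_2 sends each 3-simplex σ to the alternating sum Σ_i (−1)^i (σ with its i-th vertex removed). For instance
  ∂adeg = deg − aeg + adg − ade,
  ∂defg = efg − dfg + deg − def.
The 9×2 boundary matrix has rank 2 and Smith normal form diag(1,1).

Computing H_k = (kernel of ∂_k) / (image of ∂_{k+1}):

  H_0: rank C_0 − rank ∂_1 = 8 − 7 = 1, and the invariant factors of ∂_1 are all 1, so H_0 = Z.
  H_1: rank ker ∂_1 − rank ∂_2 = (15 − 7) − 7 = 1, and the invariant factors of ∂_2 are all 1, so H_1 = Z.
  H_2: rank ker ∂_2 − rank ∂_3 = (9 − 7) − 2 = 0, and the invariant factors of ∂_3 are all 1, so H_2 = 0.
  H_3: rank ker ∂_3 − rank ∂_4 = (2 − 2) − 0 = 0, and there is no ∂_4, so H_3 = 0.

As a check, the Euler characteristic is 8 − 15 + 9 − 2 = 0, which agrees with 1 − 1 + 0 − 0 = 0.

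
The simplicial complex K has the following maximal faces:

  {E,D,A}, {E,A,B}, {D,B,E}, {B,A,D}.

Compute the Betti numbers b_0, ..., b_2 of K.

Fix the vertex order A < B < D < E and write every simplex with vertices in increasing order. Then dim K = 2 and the simplices of K are:

  0-simplices (4): A, B, D, E
  1-simplices (6): AB, AD, AE, BD, BE, DE
  2-simplices (4): ABD, ABE, ADE, BDE

giving chain groups C_0 ≅ Z^4, C_1 ≅ Z^6, C_2 ≅ Z^4.

∂_1: C_1 → C_0 is given by ∂[p,q] = [q] − [p]. For instance
  ∂BE = E − B.
As a 4×6 matrix over Z this has rank 3, with invariant factors (1,1,1).

∂_2: C_2 → C_1 sends each 2-simplex [p,q,r] to [q,r] − [p,r] + [p,q]. For instance
  ∂ADE = DE − AE + AD,
  ∂ABE = BE − AE + AB.
This gives a 6×4 integer matrix of rank 3; reducing to Smith normal form yields diagonal entries (1,1,1).

Now H_k = ker ∂_k / im ∂_{k+1}, so:

  H_0: rank C_0 − rank ∂_1 = 4 − 3 = 1, and the invariant factors of ∂_1 are all 1, so H_0 = Z.
  H_1: rank ker ∂_1 − rank ∂_2 = (6 − 3) − 3 = 0, and the invariant factors of ∂_2 are all 1, so H_1 = 0.
  H_2: rank ker ∂_2 − rank ∂_3 = (4 − 3) − 0 = 1, and there is no ∂_3, so H_2 = Z.

(K is a triangulation of the 2-sphere S^2.)

Hence the Betti numbers are b_0 = 1, b_1 = 0, b_2 = 1.

b_0 = 1, b_1 = 0, b_2 = 1.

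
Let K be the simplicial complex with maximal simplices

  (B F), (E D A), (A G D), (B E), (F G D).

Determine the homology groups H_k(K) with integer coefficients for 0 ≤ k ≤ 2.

Order the vertices as A < B < D < E < F < G. Listing each simplex with vertices in this order, K has dimension 2 with simplices:

  0-simplices (6): A, B, D, E, F, G
  1-simplices (9): AD, AE, AG, BE, BF, DE, DF, DG, FG
  2-simplices (3): ADE, ADG, DFG

Hence C_0 ≅ Z^6, C_1 ≅ Z^9, C_2 ≅ Z^3.

∂_1: C_1 → C_0 sends each edge [p,q] (with p < q) to q − p. For instance
  ∂DE = E − D.
The resulting 6×9 matrix has rank 5, and its Smith normal form has invariant factors (1,1,1,1,1).

The boundary map ∂_2: C_2 → C_1 acts by ∂[p,q,r] = [q,r] − [p,r] + [p,q]. For instance
  ∂DFG = FG − DG + DF,
  ∂ADE = DE − AE + AD.
The resulting 9×3 matrix has rank 3, and its Smith normal form has invariant factors (1,1,1).

Computing H_k = (kernel of ∂_k) / (image of ∂_{k+1}):

  H_0: rank C_0 − rank ∂_1 = 6 − 5 = 1, and the invariant factors of ∂_1 are all 1, so H_0 = Z.
  H_1: rank ker ∂_1 − rank ∂_2 = (9 − 5) − 3 = 1, and the invariant factors of ∂_2 are all 1, so H_1 = Z.
  H_2: rank ker ∂_2 − rank ∂_3 = (3 − 3) − 0 = 0, and there is no ∂_3, so H_2 = 0.

H_0 ≅ Z,  H_1 ≅ Z,  H_2 = 0.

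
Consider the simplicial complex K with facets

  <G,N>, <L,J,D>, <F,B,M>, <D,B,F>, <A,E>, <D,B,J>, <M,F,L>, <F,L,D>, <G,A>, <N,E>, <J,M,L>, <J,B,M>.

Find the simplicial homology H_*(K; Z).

Take the total order A < B < D < E < F < G < J < L < M < N on the vertex set. Then K (dimension 2) consists of the simplices:

  0-simplices (10): A, B, D, E, F, G, J, L, M, N
  1-simplices (16): AE, AG, BD, BF, BJ, BM, DF, DJ, DL, EN, FL, FM, GN, JL, JM, LM
  2-simplices (8): BDF, BDJ, BFM, BJM, DFL, DJL, FLM, JLM

giving chain groups C_0 ≅ Z^10, C_1 ≅ Z^16, C_2 ≅ Z^8.

The boundary map ∂_1: C_1 → C_0 sends each edge [p,q] (with p < q) to q − p. For instance
  ∂AE = E − A.
As a 10×16 matrix over Z this has rank 8, with invariant factors (1,1,1,1,1,1,1,1).

Boundary ∂_2: C_2 → C_1 acts by ∂[p,q,r] = [q,r] − [p,r] + [p,q]. For instance
  ∂DJL = JL − DL + DJ,
  ∂BDF = DF − BF + BD.
The 16×8 boundary matrix has rank 7 and Smith normal form diag(1,1,1,1,1,1,1).

Computing H_k = (kernel of ∂_k) / (image of ∂_{k+1}):

  H_0: rank C_0 − rank ∂_1 = 10 − 8 = 2, and the invariant factors of ∂_1 are all 1, so H_0 ≅ Z^2.
  H_1: rank ker ∂_1 − rank ∂_2 = (16 − 8) − 7 = 1, and the invariant factors of ∂_2 are all 1, so H_1 ≅ Z.
  H_2: rank ker ∂_2 − rank ∂_3 = (8 − 7) − 0 = 1, and there is no ∂_3, so H_2 ≅ Z.

H_0 = Z^2,  H_1 = Z,  H_2 = Z.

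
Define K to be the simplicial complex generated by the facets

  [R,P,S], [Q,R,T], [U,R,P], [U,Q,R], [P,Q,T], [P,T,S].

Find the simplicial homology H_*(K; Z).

H_0 = Z,  H_1 = Z,  H_2 = 0.

Order the vertices as P < Q < R < S < T < U. Listing each simplex with vertices in this order, K has dimension 2 with simplices:

  0-simplices (6): P, Q, R, S, T, U
  1-simplices (12): PQ, PR, PS, PT, PU, QR, QT, QU, RS, RT, RU, ST
  2-simplices (6): PQT, PRS, PRU, PST, QRT, QRU

giving chain groups C_0 ≅ Z^6, C_1 ≅ Z^12, C_2 ≅ Z^6.

∂_1: C_1 → C_0 sends each edge [p,q] (with p < q) to q − p.
The 6×12 boundary matrix has rank 5 and Smith normal form diag(1,1,1,1,1).

The boundary map ∂_2: C_2 → C_1 sends each 2-simplex [p,q,r] to [q,r] − [p,r] + [p,q]. For instance
  ∂QRT = RT − QT + QR,
  ∂QRU = RU − QU + QR.
As a 12×6 matrix over Z this has rank 6, with invariant factors (1,1,1,1,1,1).

Computing H_k = (kernel of ∂_k) / (image of ∂_{k+1}):

  H_0: rank C_0 − rank ∂_1 = 6 − 5 = 1, and the invariant factors of ∂_1 are all 1, so H_0 = Z.
  H_1: rank ker ∂_1 − rank ∂_2 = (12 − 5) − 6 = 1, and the invariant factors of ∂_2 are all 1, so H_1 = Z.
  H_2: rank ker ∂_2 − rank ∂_3 = (6 − 6) − 0 = 0, and there is no ∂_3, so H_2 = 0.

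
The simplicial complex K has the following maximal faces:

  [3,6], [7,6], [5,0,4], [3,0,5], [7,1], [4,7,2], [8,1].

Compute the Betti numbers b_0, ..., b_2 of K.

b_0 = 1, b_1 = 1, b_2 = 0.

Take the total order 0 < 1 < 2 < 3 < 4 < 5 < 6 < 7 < 8 on the vertex set. Then K (dimension 2) consists of the simplices:

  0-simplices (9): [0], [1], [2], [3], [4], [5], [6], [7], [8]
  1-simplices (12): [0,3], [0,4], [0,5], [1,7], [1,8], [2,4], [2,7], [3,5], [3,6], [4,5], [4,7], [6,7]
  2-simplices (3): [0,3,5], [0,4,5], [2,4,7]

so the chain groups are C_0 ≅ Z^9, C_1 ≅ Z^12, C_2 ≅ Z^3.

∂_1: C_1 → C_0 sends each edge [p,q] (with p < q) to q − p. For instance
  ∂[3,5] = [5] − [3].
The resulting 9×12 matrix has rank 8, and its Smith normal form has invariant factors (1,1,1,1,1,1,1,1).

∂_2: C_2 → C_1 maps a triangle to the signed sum of its edges. For instance
  ∂[0,3,5] = [3,5] − [0,5] + [0,3],
  ∂[0,4,5] = [4,5] − [0,5] + [0,4].
The resulting 12×3 matrix has rank 3, and its Smith normal form has invariant factors (1,1,1).

Reading off H_k = ker ∂_k / im ∂_{k+1}:

  H_0: rank C_0 − rank ∂_1 = 9 − 8 = 1, and the invariant factors of ∂_1 are all 1, so H_0 = Z.
  H_1: rank ker ∂_1 − rank ∂_2 = (12 − 8) − 3 = 1, and the invariant factors of ∂_2 are all 1, so H_1 = Z.
  H_2: rank ker ∂_2 − rank ∂_3 = (3 − 3) − 0 = 0, and there is no ∂_3, so H_2 = 0.

Hence the Betti numbers are b_0 = 1, b_1 = 1, b_2 = 0.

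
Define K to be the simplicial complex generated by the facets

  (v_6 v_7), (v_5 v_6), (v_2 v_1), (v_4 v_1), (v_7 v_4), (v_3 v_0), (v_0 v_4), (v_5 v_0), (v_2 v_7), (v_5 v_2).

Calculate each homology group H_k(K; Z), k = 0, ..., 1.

H_0 = Z,  H_1 = Z^3.

Take the total order v_0 < v_1 < v_2 < v_3 < v_4 < v_5 < v_6 < v_7 on the vertex set. Then K (dimension 1) consists of the simplices:

  0-simplices (8): [v_0], [v_1], [v_2], [v_3], [v_4], [v_5], [v_6], [v_7]
  1-simplices (10): [v_0,v_3], [v_0,v_4], [v_0,v_5], [v_1,v_2], [v_1,v_4], [v_2,v_5], [v_2,v_7], [v_4,v_7], [v_5,v_6], [v_6,v_7]

so the chain groups are C_0 ≅ Z^8, C_1 ≅ Z^10.

The boundary map ∂_1: C_1 → C_0 maps an edge to its endpoints' difference, ∂[p,q] = q − p. For instance
  ∂[v_0,v_4] = [v_4] − [v_0].
The 8×10 boundary matrix has rank 7 and Smith normal form diag(1,1,1,1,1,1,1).

Computing H_k = (kernel of ∂_k) / (image of ∂_{k+1}):

  H_0: rank C_0 − rank ∂_1 = 8 − 7 = 1, and the invariant factors of ∂_1 are all 1, so H_0 ≅ Z.
  H_1: rank ker ∂_1 − rank ∂_2 = (10 − 7) − 0 = 3, and there is no ∂_2, so H_1 ≅ Z^3.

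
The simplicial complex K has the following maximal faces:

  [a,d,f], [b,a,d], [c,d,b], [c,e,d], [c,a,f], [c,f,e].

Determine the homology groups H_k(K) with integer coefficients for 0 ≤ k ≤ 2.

H_0 = Z,  H_1 = Z,  H_2 = 0.

Fix the vertex order a < b < c < d < e < f and write every simplex with vertices in increasing order. Then dim K = 2 and the simplices of K are:

  0-simplices (6): a, b, c, d, e, f
  1-simplices (12): ab, ac, ad, af, bc, bd, cd, ce, cf, de, df, ef
  2-simplices (6): abd, acf, adf, bcd, cde, cef

Hence C_0 ≅ Z^6, C_1 ≅ Z^12, C_2 ≅ Z^6.

The boundary map ∂_1: C_1 → C_0 is given by ∂[p,q] = [q] − [p]. For instance
  ∂ac = c − a.
This gives a 6×12 integer matrix of rank 5; reducing to Smith normal form yields diagonal entries (1,1,1,1,1).

∂_2: C_2 → C_1 maps a triangle to the signed sum of its edges. For instance
  ∂adf = df − af + ad,
  ∂abd = bd − ad + ab.
The 12×6 boundary matrix has rank 6 and Smith normal form diag(1,1,1,1,1,1).

Reading off H_k = ker ∂_k / im ∂_{k+1}:

  H_0: rank C_0 − rank ∂_1 = 6 − 5 = 1, and the invariant factors of ∂_1 are all 1, so H_0 = Z.
  H_1: rank ker ∂_1 − rank ∂_2 = (12 − 5) − 6 = 1, and the invariant factors of ∂_2 are all 1, so H_1 = Z.
  H_2: rank ker ∂_2 − rank ∂_3 = (6 − 6) − 0 = 0, and there is no ∂_3, so H_2 = 0.

As a check, the Euler characteristic is 6 − 12 + 6 = 0, which agrees with 1 − 1 + 0 = 0.
(K is a triangulation of the cylinder S^1 x I.)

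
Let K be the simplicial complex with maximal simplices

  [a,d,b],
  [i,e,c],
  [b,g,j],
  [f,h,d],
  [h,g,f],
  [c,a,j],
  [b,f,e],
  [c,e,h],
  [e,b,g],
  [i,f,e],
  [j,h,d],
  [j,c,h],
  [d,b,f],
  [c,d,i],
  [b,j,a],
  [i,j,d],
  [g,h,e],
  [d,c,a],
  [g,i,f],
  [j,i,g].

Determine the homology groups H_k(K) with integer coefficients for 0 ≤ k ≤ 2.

Order the vertices as a < b < c < d < e < f < g < h < i < j. Listing each simplex with vertices in this order, K has dimension 2 with simplices:

  0-simplices (10): a, b, c, d, e, f, g, h, i, j
  1-simplices (30): ab, ac, ad, aj, bd, be, bf, bg, bj, cd, ce, ch, ci, cj, df, dh, di, dj, ef, eg, eh, ei, fg, fh, fi, gh, gi, gj, hj, ij
  2-simplices (20): abd, abj, acd, acj, bdf, bef, beg, bgj, cdi, ceh, cei, chj, dfh, dhj, dij, efi, egh, fgh, fgi, gij

giving chain groups C_0 ≅ Z^10, C_1 ≅ Z^30, C_2 ≅ Z^20.

∂_1: C_1 → C_0 maps an edge to its endpoints' difference, ∂[p,q] = q − p. For instance
  ∂eg = g − e.
This gives a 10×30 integer matrix of rank 9; reducing to Smith normal form yields diagonal entries (1,1,1,1,1,1,1,1,1).

The boundary map ∂_2: C_2 → C_1 sends each 2-simplex [p,q,r] to [q,r] − [p,r] + [p,q]. For instance
  ∂cei = ei − ci + ce,
  ∂chj = hj − cj + ch.
The 30×20 boundary matrix has rank 20 and Smith normal form diag(1,1,1,1,1,1,1,1,1,1,1,1,1,1,1,1,1,1,1,2).

Reading off H_k = ker ∂_k / im ∂_{k+1}:

  H_0: rank C_0 − rank ∂_1 = 10 − 9 = 1, and the invariant factors of ∂_1 are all 1, so H_0 ≅ Z.
  H_1: rank ker ∂_1 − rank ∂_2 = (30 − 9) − 20 = 1, and ∂_2 has invariant factor 2 > 1, so H_1 ≅ Z ⊕ Z/2Z.
  H_2: rank ker ∂_2 − rank ∂_3 = (20 − 20) − 0 = 0, and there is no ∂_3, so H_2 ≅ 0.

H_0 = Z,  H_1 = Z ⊕ Z/2Z,  H_2 = 0.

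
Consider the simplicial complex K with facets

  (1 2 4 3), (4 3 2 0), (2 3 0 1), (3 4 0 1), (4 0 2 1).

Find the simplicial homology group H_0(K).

H_0 ≅ Z.

We work with the vertex ordering 0 < 1 < 2 < 3 < 4. The simplices of K, each written with vertices in increasing order, are:

  0-simplices (5): [0], [1], [2], [3], [4]
  1-simplices (10): [0,1], [0,2], [0,3], [0,4], [1,2], [1,3], [1,4], [2,3], [2,4], [3,4]
  2-simplices (10): [0,1,2], [0,1,3], [0,1,4], [0,2,3], [0,2,4], [0,3,4], [1,2,3], [1,2,4], [1,3,4], [2,3,4]
  3-simplices (5): [0,1,2,3], [0,1,2,4], [0,1,3,4], [0,2,3,4], [1,2,3,4]

Hence C_0 ≅ Z^5, C_1 ≅ Z^10, C_2 ≅ Z^10, C_3 ≅ Z^5.

The boundary map ∂_1: C_1 → C_0 is given by ∂[p,q] = [q] − [p]. For instance
  ∂[1,3] = [3] − [1].
This gives a 5×10 integer matrix of rank 4; reducing to Smith normal form yields diagonal entries (1,1,1,1).

Boundary ∂_2: C_2 → C_1 sends each 2-simplex [p,q,r] to [q,r] − [p,r] + [p,q]. For instance
  ∂[0,2,4] = [2,4] − [0,4] + [0,2],
  ∂[0,1,4] = [1,4] − [0,4] + [0,1].
As a 10×10 matrix over Z this has rank 6, with invariant factors (1,1,1,1,1,1).

Boundary ∂_3: C_3 → C_2 sends each 3-simplex σ to the alternating sum Σ_i (−1)^i (σ with its i-th vertex removed). For instance
  ∂[0,1,2,4] = [1,2,4] − [0,2,4] + [0,1,4] − [0,1,2],
  ∂[1,2,3,4] = [2,3,4] − [1,3,4] + [1,2,4] − [1,2,3].
As a 10×5 matrix over Z this has rank 4, with invariant factors (1,1,1,1).

Computing H_k = (kernel of ∂_k) / (image of ∂_{k+1}):

  H_0: rank C_0 − rank ∂_1 = 5 − 4 = 1, and the invariant factors of ∂_1 are all 1, so H_0 = Z.

(K is a triangulation of the 3-sphere S^3.)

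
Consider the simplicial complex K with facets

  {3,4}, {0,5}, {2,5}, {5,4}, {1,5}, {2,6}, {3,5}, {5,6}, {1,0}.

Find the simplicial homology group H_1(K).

K has 7 vertices, 9 edges.
rank ∂_1 = 6, rank ∂_2 = 0 ⇒ b_1 = 9 − 6 − 0 = 3. So H_1 ≅ Z^3.

H_1 = Z^3.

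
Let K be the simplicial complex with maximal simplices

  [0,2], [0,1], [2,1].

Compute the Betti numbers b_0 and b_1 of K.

b_0 = 1, b_1 = 1.

Take the total order 0 < 1 < 2 on the vertex set. Then K (dimension 1) consists of the simplices:

  0-simplices (3): [0], [1], [2]
  1-simplices (3): [0,1], [0,2], [1,2]

so the chain groups are C_0 ≅ Z^3, C_1 ≅ Z^3.

∂_1: C_1 → C_0 maps an edge to its endpoints' difference, ∂[p,q] = q − p.
This gives a 3×3 integer matrix of rank 2; reducing to Smith normal form yields diagonal entries (1,1).

Now H_k = ker ∂_k / im ∂_{k+1}, so:

  H_0: rank C_0 − rank ∂_1 = 3 − 2 = 1, and the invariant factors of ∂_1 are all 1, so H_0 = Z.
  H_1: rank ker ∂_1 − rank ∂_2 = (3 − 2) − 0 = 1, and there is no ∂_2, so H_1 = Z.

(K is a triangulation of the circle S^1.)

Hence the Betti numbers are b_0 = 1, b_1 = 1.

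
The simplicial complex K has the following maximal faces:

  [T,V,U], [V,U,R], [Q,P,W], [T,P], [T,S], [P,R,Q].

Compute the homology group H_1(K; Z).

H_1 = Z.

Fix the vertex order P < Q < R < S < T < U < V < W and write every simplex with vertices in increasing order. Then dim K = 2 and the simplices of K are:

  0-simplices (8): P, Q, R, S, T, U, V, W
  1-simplices (12): PQ, PR, PT, PW, QR, QW, RU, RV, ST, TU, TV, UV
  2-simplices (4): PQR, PQW, RUV, TUV

Hence C_0 ≅ Z^8, C_1 ≅ Z^12, C_2 ≅ Z^4.

Boundary ∂_1: C_1 → C_0 maps an edge to its endpoints' difference, ∂[p,q] = q − p.
This gives a 8×12 integer matrix of rank 7; reducing to Smith normal form yields diagonal entries (1,1,1,1,1,1,1).

∂_2: C_2 → C_1 acts by ∂[p,q,r] = [q,r] − [p,r] + [p,q]. For instance
  ∂PQW = QW − PW + PQ,
  ∂RUV = UV − RV + RU.
This gives a 12×4 integer matrix of rank 4; reducing to Smith normal form yields diagonal entries (1,1,1,1).

Reading off H_k = ker ∂_k / im ∂_{k+1}:

  H_1: rank ker ∂_1 − rank ∂_2 = (12 − 7) − 4 = 1, and the invariant factors of ∂_2 are all 1, so H_1 ≅ Z.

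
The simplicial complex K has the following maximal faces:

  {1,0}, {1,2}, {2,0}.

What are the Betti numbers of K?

Take the total order 0 < 1 < 2 on the vertex set. Then K (dimension 1) consists of the simplices:

  0-simplices (3): [0], [1], [2]
  1-simplices (3): [0,1], [0,2], [1,2]

so the chain groups are C_0 ≅ Z^3, C_1 ≅ Z^3.

Boundary ∂_1: C_1 → C_0 sends each edge [p,q] (with p < q) to q − p. For instance
  ∂[0,1] = [1] − [0].
The 3×3 boundary matrix has rank 2 and Smith normal form diag(1,1).

Now H_k = ker ∂_k / im ∂_{k+1}, so:

  H_0: rank C_0 − rank ∂_1 = 3 − 2 = 1, and the invariant factors of ∂_1 are all 1, so H_0 = Z.
  H_1: rank ker ∂_1 − rank ∂_2 = (3 − 2) − 0 = 1, and there is no ∂_2, so H_1 = Z.

As a check, the Euler characteristic is 3 − 3 = 0, which agrees with 1 − 1 = 0.

Hence the Betti numbers are b_0 = 1, b_1 = 1.

b_0 = 1, b_1 = 1.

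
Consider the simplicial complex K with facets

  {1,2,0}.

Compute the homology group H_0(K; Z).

We work with the vertex ordering 0 < 1 < 2. The simplices of K, each written with vertices in increasing order, are:

  0-simplices (3): [0], [1], [2]
  1-simplices (3): [0,1], [0,2], [1,2]
  2-simplices (1): [0,1,2]

Hence C_0 ≅ Z^3, C_1 ≅ Z^3, C_2 ≅ Z^1.

The boundary map ∂_1: C_1 → C_0 maps an edge to its endpoints' difference, ∂[p,q] = q − p.
As a 3×3 matrix over Z this has rank 2, with invariant factors (1,1).

The boundary map ∂_2: C_2 → C_1 acts by ∂[p,q,r] = [q,r] − [p,r] + [p,q]. For instance
  ∂[0,1,2] = [1,2] − [0,2] + [0,1].
This gives a 3×1 integer matrix of rank 1; reducing to Smith normal form yields diagonal entries (1).

Computing H_k = (kernel of ∂_k) / (image of ∂_{k+1}):

  H_0: rank C_0 − rank ∂_1 = 3 − 2 = 1, and the invariant factors of ∂_1 are all 1, so H_0 ≅ Z.

H_0 = Z.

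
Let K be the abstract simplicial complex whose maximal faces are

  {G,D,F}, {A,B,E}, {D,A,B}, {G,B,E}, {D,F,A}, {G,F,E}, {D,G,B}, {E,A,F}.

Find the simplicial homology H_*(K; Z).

H_0 = Z,  H_1 = 0,  H_2 = Z.

We work with the vertex ordering A < B < D < E < F < G. The simplices of K, each written with vertices in increasing order, are:

  0-simplices (6): A, B, D, E, F, G
  1-simplices (12): AB, AD, AE, AF, BD, BE, BG, DF, DG, EF, EG, FG
  2-simplices (8): ABD, ABE, ADF, AEF, BDG, BEG, DFG, EFG

so the chain groups are C_0 ≅ Z^6, C_1 ≅ Z^12, C_2 ≅ Z^8.

∂_1: C_1 → C_0 maps an edge to its endpoints' difference, ∂[p,q] = q − p.
The 6×12 boundary matrix has rank 5 and Smith normal form diag(1,1,1,1,1).

The boundary map ∂_2: C_2 → C_1 acts by ∂[p,q,r] = [q,r] − [p,r] + [p,q]. For instance
  ∂ABE = BE − AE + AB,
  ∂AEF = EF − AF + AE.
As a 12×8 matrix over Z this has rank 7, with invariant factors (1,1,1,1,1,1,1).

Reading off H_k = ker ∂_k / im ∂_{k+1}:

  H_0: rank C_0 − rank ∂_1 = 6 − 5 = 1, and the invariant factors of ∂_1 are all 1, so H_0 = Z.
  H_1: rank ker ∂_1 − rank ∂_2 = (12 − 5) − 7 = 0, and the invariant factors of ∂_2 are all 1, so H_1 = 0.
  H_2: rank ker ∂_2 − rank ∂_3 = (8 − 7) − 0 = 1, and there is no ∂_3, so H_2 = Z.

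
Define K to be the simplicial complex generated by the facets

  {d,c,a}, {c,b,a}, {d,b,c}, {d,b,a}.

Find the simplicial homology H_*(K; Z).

Order the vertices as a < b < c < d. Listing each simplex with vertices in this order, K has dimension 2 with simplices:

  0-simplices (4): a, b, c, d
  1-simplices (6): ab, ac, ad, bc, bd, cd
  2-simplices (4): abc, abd, acd, bcd

so the chain groups are C_0 ≅ Z^4, C_1 ≅ Z^6, C_2 ≅ Z^4.

∂_1: C_1 → C_0 is given by ∂[p,q] = [q] − [p].
This gives a 4×6 integer matrix of rank 3; reducing to Smith normal form yields diagonal entries (1,1,1).

∂_2: C_2 → C_1 maps a triangle to the signed sum of its edges. For instance
  ∂bcd = cd − bd + bc,
  ∂abc = bc − ac + ab.
As a 6×4 matrix over Z this has rank 3, with invariant factors (1,1,1).

From H_k ≅ ker(∂_k) / im(∂_{k+1}) we obtain:

  H_0: rank C_0 − rank ∂_1 = 4 − 3 = 1, and the invariant factors of ∂_1 are all 1, so H_0 = Z.
  H_1: rank ker ∂_1 − rank ∂_2 = (6 − 3) − 3 = 0, and the invariant factors of ∂_2 are all 1, so H_1 = 0.
  H_2: rank ker ∂_2 − rank ∂_3 = (4 − 3) − 0 = 1, and there is no ∂_3, so H_2 = Z.

H_0 ≅ Z,  H_1 = 0,  H_2 ≅ Z.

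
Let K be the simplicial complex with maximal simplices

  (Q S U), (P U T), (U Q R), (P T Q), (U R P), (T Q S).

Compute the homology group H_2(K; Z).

Order the vertices as P < Q < R < S < T < U. Listing each simplex with vertices in this order, K has dimension 2 with simplices:

  0-simplices (6): P, Q, R, S, T, U
  1-simplices (12): PQ, PR, PT, PU, QR, QS, QT, QU, RU, ST, SU, TU
  2-simplices (6): PQT, PRU, PTU, QRU, QST, QSU

giving chain groups C_0 ≅ Z^6, C_1 ≅ Z^12, C_2 ≅ Z^6.

∂_1: C_1 → C_0 is given by ∂[p,q] = [q] − [p].
As a 6×12 matrix over Z this has rank 5, with invariant factors (1,1,1,1,1).

The boundary map ∂_2: C_2 → C_1 maps a triangle to the signed sum of its edges. For instance
  ∂QRU = RU − QU + QR,
  ∂QSU = SU − QU + QS.
This gives a 12×6 integer matrix of rank 6; reducing to Smith normal form yields diagonal entries (1,1,1,1,1,1).

Now H_k = ker ∂_k / im ∂_{k+1}, so:

  H_2: rank ker ∂_2 − rank ∂_3 = (6 − 6) − 0 = 0, and there is no ∂_3, so H_2 ≅ 0.

(K is a triangulation of the cylinder S^1 x I.)

H_2 = 0.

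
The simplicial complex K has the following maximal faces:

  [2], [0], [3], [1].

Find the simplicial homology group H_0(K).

H_0 ≅ Z^4.

K has 4 vertices.
rank ∂_0 = 0, rank ∂_1 = 0 ⇒ b_0 = 4 − 0 − 0 = 4. So H_0 = Z^4.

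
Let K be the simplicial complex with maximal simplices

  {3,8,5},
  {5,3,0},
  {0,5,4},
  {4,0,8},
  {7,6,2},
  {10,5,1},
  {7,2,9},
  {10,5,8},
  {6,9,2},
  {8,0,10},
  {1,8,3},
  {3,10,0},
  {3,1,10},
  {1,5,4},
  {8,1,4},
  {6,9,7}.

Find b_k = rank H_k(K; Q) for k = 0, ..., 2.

b_0 = 2, b_1 = 0, b_2 = 1.

We work with the vertex ordering 0 < 1 < 2 < 3 < 4 < 5 < 6 < 7 < 8 < 9 < 10. The simplices of K, each written with vertices in increasing order, are:

  0-simplices (11): [0], [1], [2], [3], [4], [5], [6], [7], [8], [9], [10]
  1-simplices (24): (24 of them)
  2-simplices (16): [0,3,5], [0,3,10], [0,4,5], [0,4,8], [0,8,10], [1,3,8], [1,3,10], [1,4,5], [1,4,8], [1,5,10], [2,6,7], [2,6,9], [2,7,9], [3,5,8], [5,8,10], [6,7,9]

giving chain groups C_0 ≅ Z^11, C_1 ≅ Z^24, C_2 ≅ Z^16.

The boundary map ∂_1: C_1 → C_0 sends each edge [p,q] (with p < q) to q − p. For instance
  ∂[3,5] = [5] − [3].
The resulting 11×24 matrix has rank 9, and its Smith normal form has invariant factors (1,1,1,1,1,1,1,1,1).

∂_2: C_2 → C_1 maps a triangle to the signed sum of its edges. For instance
  ∂[0,4,5] = [4,5] − [0,5] + [0,4],
  ∂[2,6,9] = [6,9] − [2,9] + [2,6].
This gives a 24×16 integer matrix of rank 15; reducing to Smith normal form yields diagonal entries (1,1,1,1,1,1,1,1,1,1,1,1,1,1,2).

From H_k ≅ ker(∂_k) / im(∂_{k+1}) we obtain:

  H_0: rank C_0 − rank ∂_1 = 11 − 9 = 2, and the invariant factors of ∂_1 are all 1, so H_0 = Z^2.
  H_1: rank ker ∂_1 − rank ∂_2 = (24 − 9) − 15 = 0, and ∂_2 has invariant factor 2 > 1, so H_1 = Z/2Z.
  H_2: rank ker ∂_2 − rank ∂_3 = (16 − 15) − 0 = 1, and there is no ∂_3, so H_2 = Z.

As a check, the Euler characteristic is 11 − 24 + 16 = 3, which agrees with 2 − 0 + 1 = 3.

Hence the Betti numbers are b_0 = 2, b_1 = 0, b_2 = 1.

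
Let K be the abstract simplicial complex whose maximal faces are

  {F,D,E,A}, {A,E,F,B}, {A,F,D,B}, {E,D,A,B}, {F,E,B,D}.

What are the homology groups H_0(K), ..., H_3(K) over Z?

Take the total order A < B < D < E < F on the vertex set. Then K (dimension 3) consists of the simplices:

  0-simplices (5): A, B, D, E, F
  1-simplices (10): AB, AD, AE, AF, BD, BE, BF, DE, DF, EF
  2-simplices (10): ABD, ABE, ABF, ADE, ADF, AEF, BDE, BDF, BEF, DEF
  3-simplices (5): ABDE, ABDF, ABEF, ADEF, BDEF

Hence C_0 ≅ Z^5, C_1 ≅ Z^10, C_2 ≅ Z^10, C_3 ≅ Z^5.

∂_1: C_1 → C_0 maps an edge to its endpoints' difference, ∂[p,q] = q − p. For instance
  ∂BE = E − B.
The resulting 5×10 matrix has rank 4, and its Smith normal form has invariant factors (1,1,1,1).

The boundary map ∂_2: C_2 → C_1 maps a triangle to the signed sum of its edges. For instance
  ∂AEF = EF − AF + AE,
  ∂BEF = EF − BF + BE.
The resulting 10×10 matrix has rank 6, and its Smith normal form has invariant factors (1,1,1,1,1,1).

Boundary ∂_3: C_3 → C_2 sends each 3-simplex σ to the alternating sum Σ_i (−1)^i (σ with its i-th vertex removed). For instance
  ∂ABEF = BEF − AEF + ABF − ABE,
  ∂ABDE = BDE − ADE + ABE − ABD.
As a 10×5 matrix over Z this has rank 4, with invariant factors (1,1,1,1).

Computing H_k = (kernel of ∂_k) / (image of ∂_{k+1}):

  H_0: rank C_0 − rank ∂_1 = 5 − 4 = 1, and the invariant factors of ∂_1 are all 1, so H_0 ≅ Z.
  H_1: rank ker ∂_1 − rank ∂_2 = (10 − 4) − 6 = 0, and the invariant factors of ∂_2 are all 1, so H_1 ≅ 0.
  H_2: rank ker ∂_2 − rank ∂_3 = (10 − 6) − 4 = 0, and the invariant factors of ∂_3 are all 1, so H_2 ≅ 0.
  H_3: rank ker ∂_3 − rank ∂_4 = (5 − 4) − 0 = 1, and there is no ∂_4, so H_3 ≅ Z.

As a check, the Euler characteristic is 5 − 10 + 10 − 5 = 0, which agrees with 1 − 0 + 0 − 1 = 0.
(K is a triangulation of the 3-sphere S^3.)

H_0 ≅ Z,  H_1 = 0,  H_2 = 0,  H_3 ≅ Z.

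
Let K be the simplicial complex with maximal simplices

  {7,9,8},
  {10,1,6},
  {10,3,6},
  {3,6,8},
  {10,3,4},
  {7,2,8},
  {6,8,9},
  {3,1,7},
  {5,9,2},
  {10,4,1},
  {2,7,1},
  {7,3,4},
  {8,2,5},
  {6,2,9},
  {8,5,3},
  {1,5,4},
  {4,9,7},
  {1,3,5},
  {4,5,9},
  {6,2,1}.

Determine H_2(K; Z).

Take the total order 1 < 2 < 3 < 4 < 5 < 6 < 7 < 8 < 9 < 10 on the vertex set. Then K (dimension 2) consists of the simplices:

  0-simplices (10): [1], [2], [3], [4], [5], [6], [7], [8], [9], [10]
  1-simplices (30): (30 of them)
  2-simplices (20): (20 of them)

Hence C_0 ≅ Z^10, C_1 ≅ Z^30, C_2 ≅ Z^20.

Boundary ∂_1: C_1 → C_0 sends each edge [p,q] (with p < q) to q − p. For instance
  ∂[3,8] = [8] − [3].
The 10×30 boundary matrix has rank 9 and Smith normal form diag(1,1,1,1,1,1,1,1,1).

Boundary ∂_2: C_2 → C_1 acts by ∂[p,q,r] = [q,r] − [p,r] + [p,q]. For instance
  ∂[6,8,9] = [8,9] − [6,9] + [6,8],
  ∂[1,4,5] = [4,5] − [1,5] + [1,4].
As a 30×20 matrix over Z this has rank 20, with invariant factors (1,1,1,1,1,1,1,1,1,1,1,1,1,1,1,1,1,1,1,2).

From H_k ≅ ker(∂_k) / im(∂_{k+1}) we obtain:

  H_2: rank ker ∂_2 − rank ∂_3 = (20 − 20) − 0 = 0, and there is no ∂_3, so H_2 ≅ 0.

(K is a triangulation of the Klein bottle.)

H_2 ≅ 0.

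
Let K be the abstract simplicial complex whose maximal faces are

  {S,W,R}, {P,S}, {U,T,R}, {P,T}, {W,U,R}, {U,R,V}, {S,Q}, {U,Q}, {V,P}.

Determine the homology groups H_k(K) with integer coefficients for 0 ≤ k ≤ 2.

H_0 ≅ Z,  H_1 ≅ Z^3,  H_2 = 0.

We work with the vertex ordering P < Q < R < S < T < U < V < W. The simplices of K, each written with vertices in increasing order, are:

  0-simplices (8): P, Q, R, S, T, U, V, W
  1-simplices (14): PS, PT, PV, QS, QU, RS, RT, RU, RV, RW, SW, TU, UV, UW
  2-simplices (4): RSW, RTU, RUV, RUW

giving chain groups C_0 ≅ Z^8, C_1 ≅ Z^14, C_2 ≅ Z^4.

∂_1: C_1 → C_0 sends each edge [p,q] (with p < q) to q − p. For instance
  ∂RU = U − R.
The resulting 8×14 matrix has rank 7, and its Smith normal form has invariant factors (1,1,1,1,1,1,1).

The boundary map ∂_2: C_2 → C_1 maps a triangle to the signed sum of its edges. For instance
  ∂RSW = SW − RW + RS,
  ∂RUV = UV − RV + RU.
As a 14×4 matrix over Z this has rank 4, with invariant factors (1,1,1,1).

From H_k ≅ ker(∂_k) / im(∂_{k+1}) we obtain:

  H_0: rank C_0 − rank ∂_1 = 8 − 7 = 1, and the invariant factors of ∂_1 are all 1, so H_0 ≅ Z.
  H_1: rank ker ∂_1 − rank ∂_2 = (14 − 7) − 4 = 3, and the invariant factors of ∂_2 are all 1, so H_1 ≅ Z^3.
  H_2: rank ker ∂_2 − rank ∂_3 = (4 − 4) − 0 = 0, and there is no ∂_3, so H_2 ≅ 0.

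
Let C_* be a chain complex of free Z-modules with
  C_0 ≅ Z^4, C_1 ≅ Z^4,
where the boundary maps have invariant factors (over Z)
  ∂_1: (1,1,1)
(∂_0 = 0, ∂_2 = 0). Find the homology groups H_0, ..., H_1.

H_0 = Z,  H_1 = Z.

H_0: b_0 = 4 − 0 − 3 = 1; torsion from ∂_1 factors > 1: none. So H_0 = Z.
H_1: b_1 = 4 − 3 − 0 = 1; torsion from ∂_2 factors > 1: none. So H_1 = Z.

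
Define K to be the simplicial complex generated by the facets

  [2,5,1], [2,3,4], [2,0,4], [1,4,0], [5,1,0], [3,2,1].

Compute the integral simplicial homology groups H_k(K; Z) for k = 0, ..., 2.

H_0 ≅ Z,  H_1 ≅ Z,  H_2 = 0.

We work with the vertex ordering 0 < 1 < 2 < 3 < 4 < 5. The simplices of K, each written with vertices in increasing order, are:

  0-simplices (6): [0], [1], [2], [3], [4], [5]
  1-simplices (12): [0,1], [0,2], [0,4], [0,5], [1,2], [1,3], [1,4], [1,5], [2,3], [2,4], [2,5], [3,4]
  2-simplices (6): [0,1,4], [0,1,5], [0,2,4], [1,2,3], [1,2,5], [2,3,4]

so the chain groups are C_0 ≅ Z^6, C_1 ≅ Z^12, C_2 ≅ Z^6.

Boundary ∂_1: C_1 → C_0 is given by ∂[p,q] = [q] − [p].
The 6×12 boundary matrix has rank 5 and Smith normal form diag(1,1,1,1,1).

Boundary ∂_2: C_2 → C_1 acts by ∂[p,q,r] = [q,r] − [p,r] + [p,q]. For instance
  ∂[1,2,5] = [2,5] − [1,5] + [1,2],
  ∂[1,2,3] = [2,3] − [1,3] + [1,2].
As a 12×6 matrix over Z this has rank 6, with invariant factors (1,1,1,1,1,1).

Computing H_k = (kernel of ∂_k) / (image of ∂_{k+1}):

  H_0: rank C_0 − rank ∂_1 = 6 − 5 = 1, and the invariant factors of ∂_1 are all 1, so H_0 ≅ Z.
  H_1: rank ker ∂_1 − rank ∂_2 = (12 − 5) − 6 = 1, and the invariant factors of ∂_2 are all 1, so H_1 ≅ Z.
  H_2: rank ker ∂_2 − rank ∂_3 = (6 − 6) − 0 = 0, and there is no ∂_3, so H_2 ≅ 0.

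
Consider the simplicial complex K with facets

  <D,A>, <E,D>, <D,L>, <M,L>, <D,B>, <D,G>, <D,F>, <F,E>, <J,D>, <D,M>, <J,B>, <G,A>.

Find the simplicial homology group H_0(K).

H_0 ≅ Z.

We work with the vertex ordering A < B < D < E < F < G < J < L < M. The simplices of K, each written with vertices in increasing order, are:

  0-simplices (9): A, B, D, E, F, G, J, L, M
  1-simplices (12): AD, AG, BD, BJ, DE, DF, DG, DJ, DL, DM, EF, LM

so the chain groups are C_0 ≅ Z^9, C_1 ≅ Z^12.

Boundary ∂_1: C_1 → C_0 is given by ∂[p,q] = [q] − [p]. For instance
  ∂AD = D − A.
The 9×12 boundary matrix has rank 8 and Smith normal form diag(1,1,1,1,1,1,1,1).

Reading off H_k = ker ∂_k / im ∂_{k+1}:

  H_0: rank C_0 − rank ∂_1 = 9 − 8 = 1, and the invariant factors of ∂_1 are all 1, so H_0 ≅ Z.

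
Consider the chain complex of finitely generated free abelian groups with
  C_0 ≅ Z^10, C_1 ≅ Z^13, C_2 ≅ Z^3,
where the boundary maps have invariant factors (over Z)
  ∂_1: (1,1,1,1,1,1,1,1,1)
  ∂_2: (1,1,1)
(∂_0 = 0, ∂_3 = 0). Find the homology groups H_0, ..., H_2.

H_0: b_0 = 10 − 0 − 9 = 1; torsion from ∂_1 factors > 1: none. So H_0 = Z.
H_1: b_1 = 13 − 9 − 3 = 1; torsion from ∂_2 factors > 1: none. So H_1 = Z.
H_2: b_2 = 3 − 3 − 0 = 0; torsion from ∂_3 factors > 1: none. So H_2 = 0.

H_0 = Z,  H_1 = Z,  H_2 = 0.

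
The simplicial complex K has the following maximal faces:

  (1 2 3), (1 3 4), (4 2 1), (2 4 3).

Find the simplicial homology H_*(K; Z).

Order the vertices as 1 < 2 < 3 < 4. Listing each simplex with vertices in this order, K has dimension 2 with simplices:

  0-simplices (4): [1], [2], [3], [4]
  1-simplices (6): [1,2], [1,3], [1,4], [2,3], [2,4], [3,4]
  2-simplices (4): [1,2,3], [1,2,4], [1,3,4], [2,3,4]

so the chain groups are C_0 ≅ Z^4, C_1 ≅ Z^6, C_2 ≅ Z^4.

∂_1: C_1 → C_0 maps an edge to its endpoints' difference, ∂[p,q] = q − p.
The resulting 4×6 matrix has rank 3, and its Smith normal form has invariant factors (1,1,1).

Boundary ∂_2: C_2 → C_1 acts by ∂[p,q,r] = [q,r] − [p,r] + [p,q]. For instance
  ∂[1,3,4] = [3,4] − [1,4] + [1,3],
  ∂[1,2,3] = [2,3] − [1,3] + [1,2].
The resulting 6×4 matrix has rank 3, and its Smith normal form has invariant factors (1,1,1).

Computing H_k = (kernel of ∂_k) / (image of ∂_{k+1}):

  H_0: rank C_0 − rank ∂_1 = 4 − 3 = 1, and the invariant factors of ∂_1 are all 1, so H_0 = Z.
  H_1: rank ker ∂_1 − rank ∂_2 = (6 − 3) − 3 = 0, and the invariant factors of ∂_2 are all 1, so H_1 = 0.
  H_2: rank ker ∂_2 − rank ∂_3 = (4 − 3) − 0 = 1, and there is no ∂_3, so H_2 = Z.

H_0 ≅ Z,  H_1 = 0,  H_2 ≅ Z.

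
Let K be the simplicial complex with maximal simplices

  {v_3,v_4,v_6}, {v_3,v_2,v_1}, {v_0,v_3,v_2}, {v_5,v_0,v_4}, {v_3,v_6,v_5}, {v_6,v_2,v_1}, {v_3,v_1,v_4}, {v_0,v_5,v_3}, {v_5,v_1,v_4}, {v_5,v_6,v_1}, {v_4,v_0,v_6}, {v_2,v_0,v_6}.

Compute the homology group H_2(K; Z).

H_2 ≅ 0.

Take the total order v_0 < v_1 < v_2 < v_3 < v_4 < v_5 < v_6 on the vertex set. Then K (dimension 2) consists of the simplices:

  0-simplices (7): [v_0], [v_1], [v_2], [v_3], [v_4], [v_5], [v_6]
  1-simplices (18): (18 of them)
  2-simplices (12): (12 of them)

Hence C_0 ≅ Z^7, C_1 ≅ Z^18, C_2 ≅ Z^12.

∂_1: C_1 → C_0 sends each edge [p,q] (with p < q) to q − p. For instance
  ∂[v_0,v_2] = [v_2] − [v_0].
As a 7×18 matrix over Z this has rank 6, with invariant factors (1,1,1,1,1,1).

∂_2: C_2 → C_1 acts by ∂[p,q,r] = [q,r] − [p,r] + [p,q]. For instance
  ∂[v_1,v_4,v_5] = [v_4,v_5] − [v_1,v_5] + [v_1,v_4],
  ∂[v_0,v_3,v_5] = [v_3,v_5] − [v_0,v_5] + [v_0,v_3].
As a 18×12 matrix over Z this has rank 12, with invariant factors (1,1,1,1,1,1,1,1,1,1,1,2).

From H_k ≅ ker(∂_k) / im(∂_{k+1}) we obtain:

  H_2: rank ker ∂_2 − rank ∂_3 = (12 − 12) − 0 = 0, and there is no ∂_3, so H_2 = 0.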